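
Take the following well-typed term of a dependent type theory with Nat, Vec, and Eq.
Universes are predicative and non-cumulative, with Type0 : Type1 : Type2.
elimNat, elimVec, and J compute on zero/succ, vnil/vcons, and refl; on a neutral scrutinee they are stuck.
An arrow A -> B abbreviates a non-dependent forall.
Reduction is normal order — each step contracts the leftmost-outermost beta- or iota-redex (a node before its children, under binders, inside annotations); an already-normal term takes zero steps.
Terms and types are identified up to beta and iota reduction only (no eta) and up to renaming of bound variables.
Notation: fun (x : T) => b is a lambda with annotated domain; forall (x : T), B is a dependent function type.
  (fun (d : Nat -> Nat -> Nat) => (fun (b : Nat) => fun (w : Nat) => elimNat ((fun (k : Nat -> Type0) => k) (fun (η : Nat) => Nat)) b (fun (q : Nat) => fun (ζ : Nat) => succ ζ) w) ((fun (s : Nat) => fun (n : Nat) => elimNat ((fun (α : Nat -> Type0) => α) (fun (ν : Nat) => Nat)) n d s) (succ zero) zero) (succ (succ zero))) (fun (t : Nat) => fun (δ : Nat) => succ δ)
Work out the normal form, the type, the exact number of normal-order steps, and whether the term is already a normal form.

normal form:
  succ (succ (succ zero))
the term's type:
  Nat
reduction steps (normal order): 16
started in normal form: no
first redex: a beta-redex


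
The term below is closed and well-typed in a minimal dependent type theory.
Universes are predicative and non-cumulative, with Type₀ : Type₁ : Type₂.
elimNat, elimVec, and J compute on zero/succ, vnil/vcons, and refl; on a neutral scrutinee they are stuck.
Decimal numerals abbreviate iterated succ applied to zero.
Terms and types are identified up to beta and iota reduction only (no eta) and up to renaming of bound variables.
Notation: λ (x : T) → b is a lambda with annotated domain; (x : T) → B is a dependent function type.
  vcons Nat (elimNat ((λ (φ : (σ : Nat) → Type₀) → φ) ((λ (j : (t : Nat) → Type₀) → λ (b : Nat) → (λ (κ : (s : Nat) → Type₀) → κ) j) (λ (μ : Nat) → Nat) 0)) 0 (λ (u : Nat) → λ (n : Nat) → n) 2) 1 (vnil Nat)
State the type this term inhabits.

inferred type:
  Vec Nat 1


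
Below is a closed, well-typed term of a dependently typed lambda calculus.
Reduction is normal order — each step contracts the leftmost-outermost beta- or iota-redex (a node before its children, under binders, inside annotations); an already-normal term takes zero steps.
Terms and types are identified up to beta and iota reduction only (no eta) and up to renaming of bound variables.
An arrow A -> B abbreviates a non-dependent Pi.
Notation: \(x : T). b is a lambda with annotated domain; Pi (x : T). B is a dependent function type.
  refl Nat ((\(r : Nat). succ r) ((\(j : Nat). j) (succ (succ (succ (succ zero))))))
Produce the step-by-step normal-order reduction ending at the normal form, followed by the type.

normal-order reduction:
  refl Nat ((\(r : Nat). succ r) ((\(j : Nat). j) (succ (succ (succ (succ zero))))))
  ~> refl Nat (succ ((\(r : Nat). r) (succ (succ (succ (succ zero))))))
  ~> refl Nat (succ (succ (succ (succ (succ zero)))))
type:
  Eq Nat (succ (succ (succ (succ (succ zero))))) (succ (succ (succ (succ (succ zero)))))


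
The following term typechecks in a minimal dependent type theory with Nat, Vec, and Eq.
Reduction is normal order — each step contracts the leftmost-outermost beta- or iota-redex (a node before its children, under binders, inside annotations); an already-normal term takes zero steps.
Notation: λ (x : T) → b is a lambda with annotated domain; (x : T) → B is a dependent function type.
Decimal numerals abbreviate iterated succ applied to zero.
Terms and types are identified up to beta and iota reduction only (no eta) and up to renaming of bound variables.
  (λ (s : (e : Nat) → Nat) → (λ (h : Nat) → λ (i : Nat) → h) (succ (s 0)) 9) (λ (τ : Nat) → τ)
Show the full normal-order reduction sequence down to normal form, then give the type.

normal-order reduction sequence:
  (λ (s : (e : Nat) → Nat) → (λ (h : Nat) → λ (i : Nat) → h) (succ (s 0)) 9) (λ (τ : Nat) → τ)
  ~> (λ (s : Nat) → λ (e : Nat) → s) (succ ((λ (h : Nat) → h) 0)) 9
  ~> (λ (s : Nat) → succ ((λ (e : Nat) → e) 0)) 9
  ~> succ ((λ (s : Nat) → s) 0)
  ~> 1
the term's type:
  Nat


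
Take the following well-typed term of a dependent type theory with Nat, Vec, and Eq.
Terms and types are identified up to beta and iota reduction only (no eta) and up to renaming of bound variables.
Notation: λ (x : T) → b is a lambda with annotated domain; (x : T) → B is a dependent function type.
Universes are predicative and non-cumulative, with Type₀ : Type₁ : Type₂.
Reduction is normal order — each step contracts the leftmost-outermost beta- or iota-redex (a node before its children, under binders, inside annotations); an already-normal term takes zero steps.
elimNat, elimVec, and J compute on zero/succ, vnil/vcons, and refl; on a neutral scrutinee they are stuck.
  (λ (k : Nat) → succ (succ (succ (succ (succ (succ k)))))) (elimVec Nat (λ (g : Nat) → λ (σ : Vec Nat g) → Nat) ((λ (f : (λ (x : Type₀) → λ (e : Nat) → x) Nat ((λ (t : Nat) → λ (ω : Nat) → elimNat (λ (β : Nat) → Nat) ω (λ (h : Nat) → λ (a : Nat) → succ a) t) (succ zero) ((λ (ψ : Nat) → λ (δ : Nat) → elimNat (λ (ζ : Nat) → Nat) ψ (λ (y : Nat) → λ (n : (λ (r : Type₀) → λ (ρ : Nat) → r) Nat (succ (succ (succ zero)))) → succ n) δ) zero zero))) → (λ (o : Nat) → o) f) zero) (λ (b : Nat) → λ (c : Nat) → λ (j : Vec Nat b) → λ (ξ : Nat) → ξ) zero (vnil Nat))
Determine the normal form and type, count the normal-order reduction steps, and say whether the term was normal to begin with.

reduced normal form:
  succ (succ (succ (succ (succ (succ zero)))))
inferred type:
  Nat
normal-order step count: 4
term was already normal: no
first redex: a beta-redex


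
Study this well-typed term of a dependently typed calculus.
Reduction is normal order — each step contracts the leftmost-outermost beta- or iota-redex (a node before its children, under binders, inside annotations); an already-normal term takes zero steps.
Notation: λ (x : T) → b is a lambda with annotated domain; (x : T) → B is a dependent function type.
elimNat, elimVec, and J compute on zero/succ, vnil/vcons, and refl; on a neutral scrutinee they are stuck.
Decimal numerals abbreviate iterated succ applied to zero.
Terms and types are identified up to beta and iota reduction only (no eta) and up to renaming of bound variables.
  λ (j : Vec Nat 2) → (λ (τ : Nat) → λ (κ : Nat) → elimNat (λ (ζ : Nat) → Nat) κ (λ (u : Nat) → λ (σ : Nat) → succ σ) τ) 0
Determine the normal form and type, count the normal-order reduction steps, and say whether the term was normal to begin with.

resulting normal form:
  λ (j : Vec Nat 2) → λ (τ : Nat) → τ
inferred type:
  (j : Vec Nat 2) → (τ : Nat) → Nat
reduction steps (normal order): 2
term was already normal: no
first contracted redex: a beta-redex


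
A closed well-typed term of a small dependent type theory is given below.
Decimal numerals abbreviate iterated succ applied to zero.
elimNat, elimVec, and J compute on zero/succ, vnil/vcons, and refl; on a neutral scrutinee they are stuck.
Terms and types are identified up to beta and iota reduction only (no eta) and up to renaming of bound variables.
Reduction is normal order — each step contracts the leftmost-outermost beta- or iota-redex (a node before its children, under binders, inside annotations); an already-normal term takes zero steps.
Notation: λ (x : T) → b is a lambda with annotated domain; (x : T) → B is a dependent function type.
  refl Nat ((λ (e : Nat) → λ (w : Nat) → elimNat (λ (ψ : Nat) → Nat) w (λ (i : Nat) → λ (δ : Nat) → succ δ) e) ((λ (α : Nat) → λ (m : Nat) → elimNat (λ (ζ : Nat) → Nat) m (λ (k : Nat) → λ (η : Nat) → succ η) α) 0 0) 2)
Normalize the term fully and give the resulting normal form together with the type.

resulting normal form:
  refl Nat 2
type:
  Eq Nat 2 2


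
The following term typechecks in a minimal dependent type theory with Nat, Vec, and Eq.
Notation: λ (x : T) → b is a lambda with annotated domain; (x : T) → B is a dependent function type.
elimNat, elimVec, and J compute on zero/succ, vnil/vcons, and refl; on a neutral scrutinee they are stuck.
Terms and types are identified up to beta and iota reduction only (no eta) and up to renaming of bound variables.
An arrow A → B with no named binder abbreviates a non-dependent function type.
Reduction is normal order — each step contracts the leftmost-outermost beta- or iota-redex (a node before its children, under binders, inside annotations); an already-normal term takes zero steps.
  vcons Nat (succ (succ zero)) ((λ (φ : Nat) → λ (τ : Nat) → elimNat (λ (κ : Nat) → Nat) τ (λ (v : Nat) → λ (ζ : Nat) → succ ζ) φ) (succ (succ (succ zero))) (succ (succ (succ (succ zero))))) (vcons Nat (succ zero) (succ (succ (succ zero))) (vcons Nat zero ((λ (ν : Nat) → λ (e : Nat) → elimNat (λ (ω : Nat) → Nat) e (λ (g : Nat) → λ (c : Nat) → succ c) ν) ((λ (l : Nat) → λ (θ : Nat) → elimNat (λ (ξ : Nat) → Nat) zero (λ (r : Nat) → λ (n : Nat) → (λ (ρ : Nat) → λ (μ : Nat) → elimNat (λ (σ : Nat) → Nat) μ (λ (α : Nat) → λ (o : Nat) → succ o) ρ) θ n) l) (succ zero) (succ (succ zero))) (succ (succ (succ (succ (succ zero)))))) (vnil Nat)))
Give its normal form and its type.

normal form:
  vcons Nat (succ (succ zero)) (succ (succ (succ (succ (succ (succ (succ zero))))))) (vcons Nat (succ zero) (succ (succ (succ zero))) (vcons Nat zero (succ (succ (succ (succ (succ (succ (succ zero))))))) (vnil Nat)))
the term's type:
  Vec Nat (succ (succ (succ zero)))
observation: 36 normal-order steps normalize the term, beginning with a beta-redex.


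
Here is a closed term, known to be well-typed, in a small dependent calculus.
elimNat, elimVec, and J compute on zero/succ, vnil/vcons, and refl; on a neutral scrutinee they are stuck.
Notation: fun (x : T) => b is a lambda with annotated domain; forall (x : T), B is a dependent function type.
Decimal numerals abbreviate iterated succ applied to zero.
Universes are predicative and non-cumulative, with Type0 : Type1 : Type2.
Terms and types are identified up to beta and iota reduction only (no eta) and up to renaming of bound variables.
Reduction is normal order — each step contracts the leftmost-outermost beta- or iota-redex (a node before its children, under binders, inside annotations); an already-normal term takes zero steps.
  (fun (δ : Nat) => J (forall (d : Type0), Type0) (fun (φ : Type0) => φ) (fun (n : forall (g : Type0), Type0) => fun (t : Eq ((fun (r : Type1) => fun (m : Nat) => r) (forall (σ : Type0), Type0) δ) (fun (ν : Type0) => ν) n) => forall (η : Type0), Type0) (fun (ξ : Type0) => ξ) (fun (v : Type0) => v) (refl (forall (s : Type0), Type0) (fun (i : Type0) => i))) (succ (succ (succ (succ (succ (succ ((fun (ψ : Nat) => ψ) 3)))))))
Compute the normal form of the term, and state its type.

reduced normal form:
  fun (δ : Type0) => δ
inferred type:
  forall (δ : Type0), Type0


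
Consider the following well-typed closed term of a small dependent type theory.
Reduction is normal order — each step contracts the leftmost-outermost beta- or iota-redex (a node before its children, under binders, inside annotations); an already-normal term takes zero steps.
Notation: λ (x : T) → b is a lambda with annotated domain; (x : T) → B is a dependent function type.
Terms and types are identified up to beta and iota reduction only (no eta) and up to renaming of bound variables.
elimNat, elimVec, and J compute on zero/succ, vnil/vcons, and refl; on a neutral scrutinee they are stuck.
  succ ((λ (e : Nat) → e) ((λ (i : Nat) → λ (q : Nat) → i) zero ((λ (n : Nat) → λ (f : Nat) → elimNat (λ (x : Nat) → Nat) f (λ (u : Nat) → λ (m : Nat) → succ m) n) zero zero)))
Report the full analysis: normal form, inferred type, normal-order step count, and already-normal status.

normal form:
  succ zero
inferred type:
  Nat
steps to reach normal form (normal order): 3
already normal: no
first redex: a beta-redex


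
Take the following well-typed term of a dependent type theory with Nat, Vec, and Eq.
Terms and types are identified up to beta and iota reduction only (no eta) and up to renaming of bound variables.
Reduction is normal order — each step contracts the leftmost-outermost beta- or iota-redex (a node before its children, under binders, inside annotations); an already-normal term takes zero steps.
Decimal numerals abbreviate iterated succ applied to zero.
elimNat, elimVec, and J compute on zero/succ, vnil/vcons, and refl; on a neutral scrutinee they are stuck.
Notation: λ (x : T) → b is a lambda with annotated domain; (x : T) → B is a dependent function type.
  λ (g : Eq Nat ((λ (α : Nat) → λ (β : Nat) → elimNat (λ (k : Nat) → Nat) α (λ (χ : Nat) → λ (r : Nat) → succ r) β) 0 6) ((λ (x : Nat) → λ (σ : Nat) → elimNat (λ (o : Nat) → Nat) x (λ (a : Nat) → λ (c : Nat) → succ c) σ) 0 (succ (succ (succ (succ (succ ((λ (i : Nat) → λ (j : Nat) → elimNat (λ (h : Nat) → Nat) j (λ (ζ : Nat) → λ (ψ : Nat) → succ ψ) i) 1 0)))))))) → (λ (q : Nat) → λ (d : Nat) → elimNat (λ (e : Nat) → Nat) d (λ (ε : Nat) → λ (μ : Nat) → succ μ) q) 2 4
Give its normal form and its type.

normal form:
  λ (g : Eq Nat 6 6) → 6
the term's type:
  (g : Eq Nat 6 6) → Nat
observation: the leftmost-outermost redex is a beta-redex, and normalization takes 57 steps.


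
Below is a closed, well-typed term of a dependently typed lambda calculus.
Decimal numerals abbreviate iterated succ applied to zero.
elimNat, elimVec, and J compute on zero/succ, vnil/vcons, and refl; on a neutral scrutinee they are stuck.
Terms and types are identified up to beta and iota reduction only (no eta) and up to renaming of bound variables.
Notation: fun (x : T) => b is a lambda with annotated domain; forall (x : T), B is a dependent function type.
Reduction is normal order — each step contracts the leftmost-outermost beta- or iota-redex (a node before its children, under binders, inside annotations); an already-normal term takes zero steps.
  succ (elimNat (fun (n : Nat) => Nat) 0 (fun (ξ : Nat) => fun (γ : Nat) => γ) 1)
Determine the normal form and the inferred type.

normal form:
  1
type:
  Nat


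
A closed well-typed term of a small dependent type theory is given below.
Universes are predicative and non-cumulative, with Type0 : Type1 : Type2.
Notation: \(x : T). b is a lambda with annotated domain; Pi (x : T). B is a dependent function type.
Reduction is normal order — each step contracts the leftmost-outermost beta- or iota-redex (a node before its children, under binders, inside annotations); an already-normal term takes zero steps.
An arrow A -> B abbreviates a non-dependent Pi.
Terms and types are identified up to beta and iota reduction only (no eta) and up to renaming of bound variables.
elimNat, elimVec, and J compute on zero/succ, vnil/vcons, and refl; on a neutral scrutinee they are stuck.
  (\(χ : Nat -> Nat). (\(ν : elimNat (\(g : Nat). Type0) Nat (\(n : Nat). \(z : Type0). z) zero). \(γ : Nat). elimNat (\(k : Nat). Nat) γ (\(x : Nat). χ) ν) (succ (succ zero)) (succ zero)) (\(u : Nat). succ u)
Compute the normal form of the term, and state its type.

reduced normal form:
  succ (succ (succ zero))
inferred type:
  Nat


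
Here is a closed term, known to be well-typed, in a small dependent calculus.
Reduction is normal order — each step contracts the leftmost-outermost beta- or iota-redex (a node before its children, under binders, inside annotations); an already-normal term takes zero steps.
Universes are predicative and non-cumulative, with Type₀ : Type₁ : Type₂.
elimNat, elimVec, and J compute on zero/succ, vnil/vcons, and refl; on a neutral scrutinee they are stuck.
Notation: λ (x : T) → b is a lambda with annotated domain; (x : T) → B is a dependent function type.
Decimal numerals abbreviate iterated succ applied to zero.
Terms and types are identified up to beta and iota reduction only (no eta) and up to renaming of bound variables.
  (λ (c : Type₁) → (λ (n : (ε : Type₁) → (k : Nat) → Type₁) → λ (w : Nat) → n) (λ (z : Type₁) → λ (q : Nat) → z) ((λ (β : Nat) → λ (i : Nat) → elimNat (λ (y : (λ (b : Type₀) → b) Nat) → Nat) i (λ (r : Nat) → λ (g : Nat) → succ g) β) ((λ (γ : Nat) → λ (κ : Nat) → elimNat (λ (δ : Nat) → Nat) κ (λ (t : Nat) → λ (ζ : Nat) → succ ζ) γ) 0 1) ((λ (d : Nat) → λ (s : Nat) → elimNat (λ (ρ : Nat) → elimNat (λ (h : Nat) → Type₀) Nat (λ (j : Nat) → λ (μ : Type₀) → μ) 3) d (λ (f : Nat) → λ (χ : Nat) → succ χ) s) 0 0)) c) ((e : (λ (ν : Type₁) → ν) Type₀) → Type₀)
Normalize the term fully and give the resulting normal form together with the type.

normal form:
  λ (c : Nat) → (n : Type₀) → Type₀
type:
  (c : Nat) → Type₁


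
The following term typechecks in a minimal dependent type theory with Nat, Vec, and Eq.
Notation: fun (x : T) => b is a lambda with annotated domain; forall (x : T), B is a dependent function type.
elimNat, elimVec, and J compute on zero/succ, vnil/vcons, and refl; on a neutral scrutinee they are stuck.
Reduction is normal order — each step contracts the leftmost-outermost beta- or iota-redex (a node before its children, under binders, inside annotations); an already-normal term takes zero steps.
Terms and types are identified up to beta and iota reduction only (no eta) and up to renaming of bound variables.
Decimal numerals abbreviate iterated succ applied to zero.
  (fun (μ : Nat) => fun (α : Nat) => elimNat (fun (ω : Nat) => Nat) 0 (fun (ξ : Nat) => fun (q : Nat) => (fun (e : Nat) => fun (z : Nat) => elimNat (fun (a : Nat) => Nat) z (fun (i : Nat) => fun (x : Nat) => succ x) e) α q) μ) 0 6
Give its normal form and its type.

resulting normal form:
  0
type:
  Nat
observation: contracting a beta-redex first, the term normalizes in 3 steps.


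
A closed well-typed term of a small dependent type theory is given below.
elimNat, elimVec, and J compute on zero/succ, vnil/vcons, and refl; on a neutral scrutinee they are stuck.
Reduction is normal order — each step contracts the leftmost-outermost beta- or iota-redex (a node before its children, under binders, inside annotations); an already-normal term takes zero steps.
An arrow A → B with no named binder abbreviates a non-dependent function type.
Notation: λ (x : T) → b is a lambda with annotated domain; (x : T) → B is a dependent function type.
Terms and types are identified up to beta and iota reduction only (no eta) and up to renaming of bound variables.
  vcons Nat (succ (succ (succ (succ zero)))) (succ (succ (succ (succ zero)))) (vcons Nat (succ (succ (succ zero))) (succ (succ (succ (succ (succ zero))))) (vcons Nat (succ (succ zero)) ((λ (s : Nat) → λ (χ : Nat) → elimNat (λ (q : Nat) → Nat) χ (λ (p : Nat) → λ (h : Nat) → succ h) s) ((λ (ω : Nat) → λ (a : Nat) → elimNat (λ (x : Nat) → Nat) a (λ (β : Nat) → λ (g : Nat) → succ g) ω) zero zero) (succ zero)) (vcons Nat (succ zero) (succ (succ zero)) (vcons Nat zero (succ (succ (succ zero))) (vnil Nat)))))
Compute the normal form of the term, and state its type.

reduced normal form:
  vcons Nat (succ (succ (succ (succ zero)))) (succ (succ (succ (succ zero)))) (vcons Nat (succ (succ (succ zero))) (succ (succ (succ (succ (succ zero))))) (vcons Nat (succ (succ zero)) (succ zero) (vcons Nat (succ zero) (succ (succ zero)) (vcons Nat zero (succ (succ (succ zero))) (vnil Nat)))))
the term's type:
  Vec Nat (succ (succ (succ (succ (succ zero)))))


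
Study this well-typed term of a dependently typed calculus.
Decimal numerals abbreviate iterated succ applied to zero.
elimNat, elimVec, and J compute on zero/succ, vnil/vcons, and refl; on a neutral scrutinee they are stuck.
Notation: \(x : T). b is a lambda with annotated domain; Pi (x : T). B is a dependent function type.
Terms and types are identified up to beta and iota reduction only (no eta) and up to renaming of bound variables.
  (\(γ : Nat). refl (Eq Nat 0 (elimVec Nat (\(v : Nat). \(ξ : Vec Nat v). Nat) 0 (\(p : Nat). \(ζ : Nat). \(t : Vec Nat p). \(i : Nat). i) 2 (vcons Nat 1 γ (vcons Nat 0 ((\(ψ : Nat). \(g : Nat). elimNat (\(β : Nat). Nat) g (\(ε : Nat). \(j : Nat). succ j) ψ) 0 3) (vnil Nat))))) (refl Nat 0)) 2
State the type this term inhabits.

inferred type:
  Eq (Eq Nat 0 0) (refl Nat 0) (refl Nat 0)


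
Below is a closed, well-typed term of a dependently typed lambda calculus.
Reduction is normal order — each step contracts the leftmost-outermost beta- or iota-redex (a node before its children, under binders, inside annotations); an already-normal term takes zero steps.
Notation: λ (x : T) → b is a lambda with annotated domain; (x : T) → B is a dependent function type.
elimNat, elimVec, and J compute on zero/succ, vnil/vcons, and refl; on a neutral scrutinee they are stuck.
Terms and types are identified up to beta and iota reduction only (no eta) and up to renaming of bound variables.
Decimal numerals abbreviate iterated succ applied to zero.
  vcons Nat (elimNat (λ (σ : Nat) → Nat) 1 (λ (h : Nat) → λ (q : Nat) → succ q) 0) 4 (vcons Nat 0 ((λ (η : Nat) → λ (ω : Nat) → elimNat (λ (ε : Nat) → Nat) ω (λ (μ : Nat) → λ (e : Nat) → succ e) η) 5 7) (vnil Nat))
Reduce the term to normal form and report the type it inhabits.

normal form:
  vcons Nat 1 4 (vcons Nat 0 12 (vnil Nat))
inferred type:
  Vec Nat 2
observation: normalization takes exactly 19 steps under the normal-order strategy.


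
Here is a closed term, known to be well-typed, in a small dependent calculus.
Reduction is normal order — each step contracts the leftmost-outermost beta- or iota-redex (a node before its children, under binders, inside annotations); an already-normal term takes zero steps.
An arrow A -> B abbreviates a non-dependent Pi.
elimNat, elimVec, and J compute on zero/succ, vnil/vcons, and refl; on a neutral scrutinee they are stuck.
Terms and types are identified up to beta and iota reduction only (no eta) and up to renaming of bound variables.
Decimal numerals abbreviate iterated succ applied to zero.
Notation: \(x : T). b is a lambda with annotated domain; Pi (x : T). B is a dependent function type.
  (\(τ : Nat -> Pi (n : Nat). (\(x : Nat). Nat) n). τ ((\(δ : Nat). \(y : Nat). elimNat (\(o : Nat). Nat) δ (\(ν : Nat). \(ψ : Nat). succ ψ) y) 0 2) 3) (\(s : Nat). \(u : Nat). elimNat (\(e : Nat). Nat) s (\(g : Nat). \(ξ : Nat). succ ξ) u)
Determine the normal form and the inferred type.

reduced normal form:
  5
type:
  Nat
observation: reduction starts at a beta-redex, and 22 normal-order steps reach the normal form.


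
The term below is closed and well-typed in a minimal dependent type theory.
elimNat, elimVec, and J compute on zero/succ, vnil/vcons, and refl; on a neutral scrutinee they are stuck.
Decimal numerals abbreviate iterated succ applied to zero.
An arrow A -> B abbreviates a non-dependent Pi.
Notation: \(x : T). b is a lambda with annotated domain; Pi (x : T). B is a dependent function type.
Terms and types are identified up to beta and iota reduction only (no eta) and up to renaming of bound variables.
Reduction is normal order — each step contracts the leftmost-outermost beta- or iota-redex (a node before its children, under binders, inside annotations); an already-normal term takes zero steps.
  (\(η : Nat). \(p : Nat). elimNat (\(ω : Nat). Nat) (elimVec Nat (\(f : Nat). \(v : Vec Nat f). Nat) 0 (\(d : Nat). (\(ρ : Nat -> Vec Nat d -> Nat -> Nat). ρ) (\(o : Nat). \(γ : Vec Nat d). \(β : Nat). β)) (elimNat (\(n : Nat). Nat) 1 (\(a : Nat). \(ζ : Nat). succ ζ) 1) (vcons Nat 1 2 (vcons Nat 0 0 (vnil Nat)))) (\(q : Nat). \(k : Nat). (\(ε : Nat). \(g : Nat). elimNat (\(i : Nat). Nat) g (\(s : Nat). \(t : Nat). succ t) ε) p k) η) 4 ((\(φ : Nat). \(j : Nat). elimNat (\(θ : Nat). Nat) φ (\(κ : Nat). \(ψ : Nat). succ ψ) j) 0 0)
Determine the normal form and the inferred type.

reduced normal form:
  0
the term's type:
  Nat


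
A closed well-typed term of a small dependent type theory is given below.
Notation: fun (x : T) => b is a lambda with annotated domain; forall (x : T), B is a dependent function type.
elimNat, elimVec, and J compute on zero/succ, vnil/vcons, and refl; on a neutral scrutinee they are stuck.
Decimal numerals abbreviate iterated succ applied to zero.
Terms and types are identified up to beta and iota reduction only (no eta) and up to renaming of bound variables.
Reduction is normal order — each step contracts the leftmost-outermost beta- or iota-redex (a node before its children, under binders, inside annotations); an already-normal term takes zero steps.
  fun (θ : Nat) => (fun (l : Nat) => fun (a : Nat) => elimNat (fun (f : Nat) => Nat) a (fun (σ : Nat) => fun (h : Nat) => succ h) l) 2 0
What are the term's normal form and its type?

resulting normal form:
  fun (θ : Nat) => 2
type:
  forall (θ : Nat), Nat
observation: normalization takes exactly 9 steps under the normal-order strategy.


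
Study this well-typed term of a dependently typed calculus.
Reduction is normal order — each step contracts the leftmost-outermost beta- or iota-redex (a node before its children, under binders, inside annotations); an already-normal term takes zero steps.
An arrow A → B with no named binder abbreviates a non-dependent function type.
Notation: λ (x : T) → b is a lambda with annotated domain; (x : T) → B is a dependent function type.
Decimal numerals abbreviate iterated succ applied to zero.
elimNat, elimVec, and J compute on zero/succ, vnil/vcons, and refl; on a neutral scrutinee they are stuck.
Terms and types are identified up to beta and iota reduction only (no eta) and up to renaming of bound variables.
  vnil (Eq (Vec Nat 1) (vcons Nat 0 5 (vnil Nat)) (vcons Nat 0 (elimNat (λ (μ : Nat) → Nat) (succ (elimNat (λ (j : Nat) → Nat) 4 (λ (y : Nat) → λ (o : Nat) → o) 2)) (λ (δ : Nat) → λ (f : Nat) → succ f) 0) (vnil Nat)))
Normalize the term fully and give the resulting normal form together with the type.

normal form:
  vnil (Eq (Vec Nat 1) (vcons Nat 0 5 (vnil Nat)) (vcons Nat 0 5 (vnil Nat)))
the term's type:
  Vec (Eq (Vec Nat 1) (vcons Nat 0 5 (vnil Nat)) (vcons Nat 0 5 (vnil Nat))) 0


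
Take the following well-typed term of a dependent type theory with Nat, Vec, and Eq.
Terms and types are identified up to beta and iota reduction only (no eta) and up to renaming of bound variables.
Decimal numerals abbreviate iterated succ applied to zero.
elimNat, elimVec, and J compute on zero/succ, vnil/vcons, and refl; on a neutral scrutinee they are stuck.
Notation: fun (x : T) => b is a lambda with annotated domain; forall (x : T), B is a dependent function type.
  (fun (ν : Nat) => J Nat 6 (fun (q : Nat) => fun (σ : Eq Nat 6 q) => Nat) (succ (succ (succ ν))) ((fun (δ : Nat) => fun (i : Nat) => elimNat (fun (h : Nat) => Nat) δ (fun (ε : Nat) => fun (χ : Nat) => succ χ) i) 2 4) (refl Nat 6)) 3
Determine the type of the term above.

inferred type:
  Nat


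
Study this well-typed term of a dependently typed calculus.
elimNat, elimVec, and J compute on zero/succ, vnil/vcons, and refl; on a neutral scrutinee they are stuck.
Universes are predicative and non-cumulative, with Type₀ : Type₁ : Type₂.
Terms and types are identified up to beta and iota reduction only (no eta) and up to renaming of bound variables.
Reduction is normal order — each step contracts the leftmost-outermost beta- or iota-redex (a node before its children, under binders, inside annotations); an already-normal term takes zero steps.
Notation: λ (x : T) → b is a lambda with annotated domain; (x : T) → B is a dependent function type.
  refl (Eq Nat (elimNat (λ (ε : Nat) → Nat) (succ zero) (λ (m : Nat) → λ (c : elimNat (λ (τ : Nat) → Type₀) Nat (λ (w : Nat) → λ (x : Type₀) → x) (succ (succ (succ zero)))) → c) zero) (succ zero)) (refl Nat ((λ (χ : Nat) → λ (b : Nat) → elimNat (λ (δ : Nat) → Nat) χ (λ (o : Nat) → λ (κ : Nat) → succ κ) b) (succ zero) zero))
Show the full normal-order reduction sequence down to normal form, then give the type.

reduction (normal order):
  refl (Eq Nat (elimNat (λ (ε : Nat) → Nat) (succ zero) (λ (m : Nat) → λ (c : elimNat (λ (τ : Nat) → Type₀) Nat (λ (w : Nat) → λ (x : Type₀) → x) (succ (succ (succ zero)))) → c) zero) (succ zero)) (refl Nat ((λ (χ : Nat) → λ (b : Nat) → elimNat (λ (δ : Nat) → Nat) χ (λ (o : Nat) → λ (κ : Nat) → succ κ) b) (succ zero) zero))
  ~> refl (Eq Nat (succ zero) (succ zero)) (refl Nat ((λ (ε : Nat) → λ (m : Nat) → elimNat (λ (c : Nat) → Nat) ε (λ (τ : Nat) → λ (w : Nat) → succ w) m) (succ zero) zero))
  ~> refl (Eq Nat (succ zero) (succ zero)) (refl Nat ((λ (ε : Nat) → elimNat (λ (m : Nat) → Nat) (succ zero) (λ (c : Nat) → λ (τ : Nat) → succ τ) ε) zero))
  ~> refl (Eq Nat (succ zero) (succ zero)) (refl Nat (elimNat (λ (ε : Nat) → Nat) (succ zero) (λ (m : Nat) → λ (c : Nat) → succ c) zero))
  ~> refl (Eq Nat (succ zero) (succ zero)) (refl Nat (succ zero))
type:
  Eq (Eq Nat (succ zero) (succ zero)) (refl Nat (succ zero)) (refl Nat (succ zero))


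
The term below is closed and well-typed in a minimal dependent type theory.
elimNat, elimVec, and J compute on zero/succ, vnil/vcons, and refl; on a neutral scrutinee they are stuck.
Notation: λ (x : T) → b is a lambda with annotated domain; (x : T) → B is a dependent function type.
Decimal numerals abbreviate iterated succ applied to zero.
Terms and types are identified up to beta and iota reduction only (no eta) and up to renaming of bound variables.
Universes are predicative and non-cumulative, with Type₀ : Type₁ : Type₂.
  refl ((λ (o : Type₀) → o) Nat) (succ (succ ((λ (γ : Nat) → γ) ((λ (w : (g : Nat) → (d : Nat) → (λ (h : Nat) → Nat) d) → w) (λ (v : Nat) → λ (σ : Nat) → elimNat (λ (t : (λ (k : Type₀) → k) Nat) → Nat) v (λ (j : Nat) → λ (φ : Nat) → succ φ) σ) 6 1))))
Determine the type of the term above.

the term's type:
  Eq Nat 9 9


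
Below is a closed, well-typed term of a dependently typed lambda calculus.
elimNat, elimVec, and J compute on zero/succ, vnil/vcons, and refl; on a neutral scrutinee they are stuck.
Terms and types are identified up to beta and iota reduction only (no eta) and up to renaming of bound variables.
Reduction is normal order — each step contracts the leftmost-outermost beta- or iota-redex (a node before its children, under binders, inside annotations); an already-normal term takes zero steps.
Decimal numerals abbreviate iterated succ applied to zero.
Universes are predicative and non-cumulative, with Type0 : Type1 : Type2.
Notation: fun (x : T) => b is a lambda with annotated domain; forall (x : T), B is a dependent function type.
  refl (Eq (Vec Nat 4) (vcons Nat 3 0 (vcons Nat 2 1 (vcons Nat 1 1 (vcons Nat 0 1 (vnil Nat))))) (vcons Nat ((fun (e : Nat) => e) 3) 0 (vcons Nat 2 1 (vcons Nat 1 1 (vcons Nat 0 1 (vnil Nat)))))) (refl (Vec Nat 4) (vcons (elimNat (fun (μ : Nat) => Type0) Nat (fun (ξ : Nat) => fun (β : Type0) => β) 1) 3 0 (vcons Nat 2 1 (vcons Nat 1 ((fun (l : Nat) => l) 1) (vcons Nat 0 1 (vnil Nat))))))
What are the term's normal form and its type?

normal form:
  refl (Eq (Vec Nat 4) (vcons Nat 3 0 (vcons Nat 2 1 (vcons Nat 1 1 (vcons Nat 0 1 (vnil Nat))))) (vcons Nat 3 0 (vcons Nat 2 1 (vcons Nat 1 1 (vcons Nat 0 1 (vnil Nat)))))) (refl (Vec Nat 4) (vcons Nat 3 0 (vcons Nat 2 1 (vcons Nat 1 1 (vcons Nat 0 1 (vnil Nat))))))
inferred type:
  Eq (Eq (Vec Nat 4) (vcons Nat 3 0 (vcons Nat 2 1 (vcons Nat 1 1 (vcons Nat 0 1 (vnil Nat))))) (vcons Nat 3 0 (vcons Nat 2 1 (vcons Nat 1 1 (vcons Nat 0 1 (vnil Nat)))))) (refl (Vec Nat 4) (vcons Nat 3 0 (vcons Nat 2 1 (vcons Nat 1 1 (vcons Nat 0 1 (vnil Nat)))))) (refl (Vec Nat 4) (vcons Nat 3 0 (vcons Nat 2 1 (vcons Nat 1 1 (vcons Nat 0 1 (vnil Nat))))))
observation: the term reaches its normal form after 6 normal-order steps.


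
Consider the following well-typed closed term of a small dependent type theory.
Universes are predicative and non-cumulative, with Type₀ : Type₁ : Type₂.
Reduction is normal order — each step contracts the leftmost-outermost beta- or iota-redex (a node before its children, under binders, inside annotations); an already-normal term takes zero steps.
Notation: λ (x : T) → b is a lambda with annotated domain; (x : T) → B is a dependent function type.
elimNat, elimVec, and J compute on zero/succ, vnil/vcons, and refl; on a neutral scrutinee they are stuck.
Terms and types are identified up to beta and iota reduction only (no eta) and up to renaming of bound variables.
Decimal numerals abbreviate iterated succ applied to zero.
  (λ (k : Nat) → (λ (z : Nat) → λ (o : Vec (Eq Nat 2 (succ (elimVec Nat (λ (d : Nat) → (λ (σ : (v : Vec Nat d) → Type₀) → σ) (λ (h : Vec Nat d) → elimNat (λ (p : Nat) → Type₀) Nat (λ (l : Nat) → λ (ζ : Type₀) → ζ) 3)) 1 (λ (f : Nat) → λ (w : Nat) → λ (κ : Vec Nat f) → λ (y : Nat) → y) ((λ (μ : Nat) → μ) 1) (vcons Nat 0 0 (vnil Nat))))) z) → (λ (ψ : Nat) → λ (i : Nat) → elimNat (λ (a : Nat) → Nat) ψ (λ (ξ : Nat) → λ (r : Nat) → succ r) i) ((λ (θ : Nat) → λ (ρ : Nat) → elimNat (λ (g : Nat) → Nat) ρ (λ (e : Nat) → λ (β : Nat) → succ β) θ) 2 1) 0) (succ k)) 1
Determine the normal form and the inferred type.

reduced normal form:
  λ (k : Vec (Eq Nat 2 2) 2) → 3
the term's type:
  (k : Vec (Eq Nat 2 2) 2) → Nat
observation: 20 normal-order steps separate the term from its normal form.


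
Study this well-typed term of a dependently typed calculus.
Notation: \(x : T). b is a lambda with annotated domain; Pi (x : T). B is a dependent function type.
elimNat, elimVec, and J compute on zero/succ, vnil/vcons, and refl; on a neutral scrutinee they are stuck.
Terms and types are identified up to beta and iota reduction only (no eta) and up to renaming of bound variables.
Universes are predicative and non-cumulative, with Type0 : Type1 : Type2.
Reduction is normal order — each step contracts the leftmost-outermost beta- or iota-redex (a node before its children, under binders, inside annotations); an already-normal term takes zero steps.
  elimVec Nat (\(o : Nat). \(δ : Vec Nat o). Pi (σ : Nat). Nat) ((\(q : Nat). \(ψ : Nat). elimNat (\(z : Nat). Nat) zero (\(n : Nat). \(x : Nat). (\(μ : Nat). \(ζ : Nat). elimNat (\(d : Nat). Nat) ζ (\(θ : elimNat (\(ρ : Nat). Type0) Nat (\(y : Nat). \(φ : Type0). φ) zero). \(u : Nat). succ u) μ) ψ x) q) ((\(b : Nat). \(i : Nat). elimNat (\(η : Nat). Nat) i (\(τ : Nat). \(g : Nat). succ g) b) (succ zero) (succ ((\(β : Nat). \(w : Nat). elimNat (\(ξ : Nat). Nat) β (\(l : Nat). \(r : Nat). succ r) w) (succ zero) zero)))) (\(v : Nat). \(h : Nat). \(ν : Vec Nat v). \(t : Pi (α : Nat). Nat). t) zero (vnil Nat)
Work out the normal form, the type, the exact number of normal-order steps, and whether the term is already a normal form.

resulting normal form:
  \(o : Nat). elimNat (\(δ : Nat). Nat) (elimNat (\(σ : Nat). Nat) (elimNat (\(q : Nat). Nat) zero (\(ψ : Nat). \(z : Nat). succ z) o) (\(n : Nat). \(x : Nat). succ x) o) (\(μ : Nat). \(ζ : Nat). succ ζ) o
inferred type:
  Pi (o : Nat). Nat
steps to reach normal form (normal order): 24
term was already normal: no
first contracted redex: an elimVec iota-redex


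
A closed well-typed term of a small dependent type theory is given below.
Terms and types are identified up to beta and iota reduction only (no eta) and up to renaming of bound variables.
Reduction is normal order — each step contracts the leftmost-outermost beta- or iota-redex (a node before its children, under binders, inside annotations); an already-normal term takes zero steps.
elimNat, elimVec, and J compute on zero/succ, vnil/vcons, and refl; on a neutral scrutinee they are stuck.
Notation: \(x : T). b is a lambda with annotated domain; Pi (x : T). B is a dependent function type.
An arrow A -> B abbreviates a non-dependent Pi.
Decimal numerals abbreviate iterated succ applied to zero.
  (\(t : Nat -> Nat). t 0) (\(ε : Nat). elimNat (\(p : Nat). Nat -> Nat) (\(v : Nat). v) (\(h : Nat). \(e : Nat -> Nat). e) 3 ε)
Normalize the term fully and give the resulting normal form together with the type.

resulting normal form:
  0
type:
  Nat
observation: normalization takes exactly 13 steps under the normal-order strategy.


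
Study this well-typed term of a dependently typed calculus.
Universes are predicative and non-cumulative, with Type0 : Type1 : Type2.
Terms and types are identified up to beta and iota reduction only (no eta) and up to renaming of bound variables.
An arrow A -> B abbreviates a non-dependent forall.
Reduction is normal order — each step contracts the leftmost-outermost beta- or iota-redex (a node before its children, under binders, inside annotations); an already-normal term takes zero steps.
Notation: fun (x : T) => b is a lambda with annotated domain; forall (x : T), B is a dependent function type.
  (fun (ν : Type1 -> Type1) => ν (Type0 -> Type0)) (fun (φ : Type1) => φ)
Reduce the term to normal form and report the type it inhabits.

normal form:
  Type0 -> Type0
inferred type:
  Type1
observation: the first redex contracted is a beta-redex; the normal form is reached in 2 normal-order steps.


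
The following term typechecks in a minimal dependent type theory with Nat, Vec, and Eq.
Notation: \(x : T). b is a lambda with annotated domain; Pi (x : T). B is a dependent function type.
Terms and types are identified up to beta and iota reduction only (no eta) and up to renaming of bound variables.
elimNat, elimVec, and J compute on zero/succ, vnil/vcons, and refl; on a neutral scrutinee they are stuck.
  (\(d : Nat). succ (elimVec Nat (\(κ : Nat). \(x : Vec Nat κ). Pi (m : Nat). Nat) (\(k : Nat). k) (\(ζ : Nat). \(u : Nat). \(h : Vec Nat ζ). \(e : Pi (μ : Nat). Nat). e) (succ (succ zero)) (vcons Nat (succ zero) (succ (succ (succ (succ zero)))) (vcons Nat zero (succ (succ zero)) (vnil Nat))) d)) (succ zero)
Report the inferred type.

the term's type:
  Nat


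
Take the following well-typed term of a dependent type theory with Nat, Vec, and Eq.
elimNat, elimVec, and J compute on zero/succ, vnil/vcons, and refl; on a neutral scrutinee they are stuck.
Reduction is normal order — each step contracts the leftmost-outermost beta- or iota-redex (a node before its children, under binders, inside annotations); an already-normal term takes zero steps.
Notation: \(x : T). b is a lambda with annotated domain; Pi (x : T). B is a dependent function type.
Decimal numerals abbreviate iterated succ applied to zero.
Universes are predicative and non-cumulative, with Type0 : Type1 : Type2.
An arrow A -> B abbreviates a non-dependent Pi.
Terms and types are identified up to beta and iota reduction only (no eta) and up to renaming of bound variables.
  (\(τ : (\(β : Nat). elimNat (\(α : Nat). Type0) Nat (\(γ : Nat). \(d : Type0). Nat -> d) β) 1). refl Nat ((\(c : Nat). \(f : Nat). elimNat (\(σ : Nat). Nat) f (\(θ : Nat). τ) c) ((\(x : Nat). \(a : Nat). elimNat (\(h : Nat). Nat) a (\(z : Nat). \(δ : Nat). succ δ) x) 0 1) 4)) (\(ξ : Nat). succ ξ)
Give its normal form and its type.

reduced normal form:
  refl Nat 5
the term's type:
  Eq Nat 5 5
observation: normalization takes exactly 10 steps under the normal-order strategy.


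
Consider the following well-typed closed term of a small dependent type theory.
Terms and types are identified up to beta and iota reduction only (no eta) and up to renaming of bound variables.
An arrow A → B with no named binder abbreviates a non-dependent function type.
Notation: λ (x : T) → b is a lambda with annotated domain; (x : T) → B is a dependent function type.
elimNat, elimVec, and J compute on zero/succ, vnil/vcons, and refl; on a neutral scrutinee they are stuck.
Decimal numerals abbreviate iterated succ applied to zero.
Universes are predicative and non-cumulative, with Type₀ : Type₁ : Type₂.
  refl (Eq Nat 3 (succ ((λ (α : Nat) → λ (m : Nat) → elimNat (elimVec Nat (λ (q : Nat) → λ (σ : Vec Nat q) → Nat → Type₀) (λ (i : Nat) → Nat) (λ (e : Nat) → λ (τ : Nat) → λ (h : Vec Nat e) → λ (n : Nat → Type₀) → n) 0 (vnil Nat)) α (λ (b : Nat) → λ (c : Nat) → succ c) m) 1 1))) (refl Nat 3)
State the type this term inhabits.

type:
  Eq (Eq Nat 3 3) (refl Nat 3) (refl Nat 3)
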